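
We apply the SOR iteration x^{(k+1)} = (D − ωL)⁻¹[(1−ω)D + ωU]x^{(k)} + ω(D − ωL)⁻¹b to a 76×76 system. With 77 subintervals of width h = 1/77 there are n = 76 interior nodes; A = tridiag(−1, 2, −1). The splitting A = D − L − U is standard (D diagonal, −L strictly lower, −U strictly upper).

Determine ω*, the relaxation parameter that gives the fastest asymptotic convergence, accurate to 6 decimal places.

n=76: λ(B_J) = 1 − λ(A)/2 = cos(kπ/77); k=1 gives ρ_J = 0.999168.
√(1−ρ_J²) = |sin(π/77)| = 0.0407886
ω* = 2/(1+0.0407886) = 1.921620
Hence ρ(B_{ω*}) = 1.921620 − 1 = 0.921620.

ω* = 1.921620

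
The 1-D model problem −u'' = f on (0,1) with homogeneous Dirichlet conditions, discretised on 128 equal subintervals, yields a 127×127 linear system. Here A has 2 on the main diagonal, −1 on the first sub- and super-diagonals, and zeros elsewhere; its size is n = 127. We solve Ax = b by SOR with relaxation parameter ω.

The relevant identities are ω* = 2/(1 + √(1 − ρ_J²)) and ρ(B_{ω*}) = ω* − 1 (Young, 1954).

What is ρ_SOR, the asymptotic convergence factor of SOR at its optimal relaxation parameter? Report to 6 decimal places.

ρ_SOR = 0.952093

n=127: λ(B_J) = 1 − λ(A)/2 = cos(kπ/128); k=1 gives ρ_J = 0.999699.
√(1−ρ_J²) simplifies to sin(π/128) = 0.0245412.
[ω*] 2 ÷ (1 + 0.0245412) = 2 ÷ 1.0245412 = 1.952093.
At ω = 1.952093 every |λ(B_ω)| = ω−1, so ρ_SOR = 0.952093.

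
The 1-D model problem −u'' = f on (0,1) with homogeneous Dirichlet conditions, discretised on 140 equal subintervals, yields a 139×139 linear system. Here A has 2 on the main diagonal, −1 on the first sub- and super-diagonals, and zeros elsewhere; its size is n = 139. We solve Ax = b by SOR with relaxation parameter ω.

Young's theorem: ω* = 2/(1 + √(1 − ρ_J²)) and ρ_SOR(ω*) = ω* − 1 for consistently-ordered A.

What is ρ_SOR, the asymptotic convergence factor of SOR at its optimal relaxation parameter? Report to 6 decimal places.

ρ_SOR = 0.956109

spectrum of D⁻¹(L+U) = {cos(kπ/140) : 1≤k≤139}; ρ_J = cos(π/140) = 0.999748.
√(1−ρ_J²) simplifies to sin(π/140) = 0.0224381.
ω* = 2/(1 + 0.0224381) = 2/1.0224381 = 1.956109.
and ρ(B_{ω*}) = 1.956109 − 1 = 0.956109.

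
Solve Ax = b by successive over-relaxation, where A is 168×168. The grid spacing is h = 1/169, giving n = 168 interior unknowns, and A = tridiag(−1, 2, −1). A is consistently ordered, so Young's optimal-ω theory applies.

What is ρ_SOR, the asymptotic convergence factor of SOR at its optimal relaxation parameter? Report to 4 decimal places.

With n=168, ρ(Jacobi) = cos(π/169) = 0.9998.
√(1 − cos²(π/169)) = sin(π/169) ≈ 0.01859.
Young: ω* = 2/(1+√(1−ρ_J²)) = 2/(1+0.01859) = 2/1.01859 = 1.9635.
and ρ(B_{ω*}) = 1.9635 − 1 = 0.9635.

ρ_SOR = 0.9635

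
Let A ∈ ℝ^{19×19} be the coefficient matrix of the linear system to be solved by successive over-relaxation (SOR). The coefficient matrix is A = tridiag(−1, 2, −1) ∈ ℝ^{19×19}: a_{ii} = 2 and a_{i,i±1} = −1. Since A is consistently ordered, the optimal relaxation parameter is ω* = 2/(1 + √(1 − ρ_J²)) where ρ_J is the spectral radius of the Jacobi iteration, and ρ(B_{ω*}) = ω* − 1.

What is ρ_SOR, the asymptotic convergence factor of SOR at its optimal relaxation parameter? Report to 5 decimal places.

ρ_SOR = 0.72945

[ρ_J] n=19: ρ(B_J) = cos(π/(n+1)) = cos(π/20) = 0.98769.
√(1 − cos²(π/20)) = sin(π/20) ≈ 0.156434.
ω* = 2/(1+0.156434) = 1.72945
[ρ_SOR] ω* − 1 = 0.72945.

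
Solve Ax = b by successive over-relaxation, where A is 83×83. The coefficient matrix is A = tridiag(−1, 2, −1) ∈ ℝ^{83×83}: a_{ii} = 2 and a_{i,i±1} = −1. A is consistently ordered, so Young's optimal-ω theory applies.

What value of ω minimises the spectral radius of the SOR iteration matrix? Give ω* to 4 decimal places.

[ρ_J] n=83: ρ(B_J) = cos(π/(n+1)) = cos(π/84) = 0.9993.
√(1−ρ_J²) = |sin(π/84)| = 0.03739
ω* = 2/(1+0.03739) = 1.9279
ρ(B_{ω*}) = ω*−1 = 0.9279

ω* = 1.9279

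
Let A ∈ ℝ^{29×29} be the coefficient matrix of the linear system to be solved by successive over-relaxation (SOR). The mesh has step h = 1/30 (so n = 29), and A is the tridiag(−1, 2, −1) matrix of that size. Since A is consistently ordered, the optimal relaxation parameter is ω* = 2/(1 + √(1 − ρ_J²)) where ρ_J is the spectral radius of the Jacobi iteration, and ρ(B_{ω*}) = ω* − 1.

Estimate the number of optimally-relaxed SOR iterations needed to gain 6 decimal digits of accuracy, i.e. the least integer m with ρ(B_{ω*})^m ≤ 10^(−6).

m = 66

ρ_J = max_k |cos(kπ/30)| = cos(π/30) = 0.9945219
√(1−ρ_J²) = |sin(π/30)| = 0.1045285
So ω* = 2/1.1045285 = 1.8107274 (Young).
At ω = 1.8107274 every |λ(B_ω)| = ω−1, so ρ_SOR = 0.8107274.
6·ln10 = 13.8155; −ln(0.8107274) = 0.209823; m = ⌈13.8155/0.209823⌉ = ⌈65.844⌉ = 66.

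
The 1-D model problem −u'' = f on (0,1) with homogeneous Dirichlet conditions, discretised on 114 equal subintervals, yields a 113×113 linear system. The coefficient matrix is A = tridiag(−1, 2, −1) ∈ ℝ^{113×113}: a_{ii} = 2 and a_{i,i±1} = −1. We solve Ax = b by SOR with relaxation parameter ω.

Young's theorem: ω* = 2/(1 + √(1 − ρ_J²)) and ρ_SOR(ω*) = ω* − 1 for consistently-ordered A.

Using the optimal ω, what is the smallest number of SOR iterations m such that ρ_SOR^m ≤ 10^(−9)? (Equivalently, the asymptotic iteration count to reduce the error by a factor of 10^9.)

[ρ_J] n=113: ρ(B_J) = cos(π/(n+1)) = cos(π/114) = 0.9996203.
√(1−ρ_J²) = |sin(π/114)| = 0.0275543
Young: ω* = 2/(1+√(1−ρ_J²)) = 2/(1+0.0275543) = 2/1.0275543 = 1.9463692.
[ρ_SOR] ω* − 1 = 0.9463692.
(0.9463692)^m ≤ 10^{−9}  ⇒  m·ln(0.9463692) ≤ −9·ln10  ⇒  m ≥ 375.950  ⇒  m = 376

m = 376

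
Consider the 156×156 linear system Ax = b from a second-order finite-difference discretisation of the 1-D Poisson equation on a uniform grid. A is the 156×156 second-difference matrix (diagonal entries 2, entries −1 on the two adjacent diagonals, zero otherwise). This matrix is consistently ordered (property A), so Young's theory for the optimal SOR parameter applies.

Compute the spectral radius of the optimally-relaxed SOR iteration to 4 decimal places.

½·tridiag(1,0,1) at n=156: λ_k = cos(kπ/157); max |λ| at k=1 ⇒ ρ_J = cos(π/157) ≈ 0.9998.
√(1−ρ_J²) simplifies to sin(π/157) = 0.02001.
ω* = 2/(1+0.02001) = 1.9608
ρ_SOR = ω* − 1 = 1.9608 − 1 = 0.9608.

ρ_SOR = 0.9608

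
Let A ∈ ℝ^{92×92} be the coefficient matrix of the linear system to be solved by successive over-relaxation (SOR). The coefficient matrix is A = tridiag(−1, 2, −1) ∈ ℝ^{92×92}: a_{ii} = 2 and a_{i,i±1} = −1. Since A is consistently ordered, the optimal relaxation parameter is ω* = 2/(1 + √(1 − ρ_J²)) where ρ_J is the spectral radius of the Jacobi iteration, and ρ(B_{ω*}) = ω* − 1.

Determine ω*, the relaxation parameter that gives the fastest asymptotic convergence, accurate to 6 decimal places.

½·tridiag(1,0,1) at n=92: λ_k = cos(kπ/93); max |λ| at k=1 ⇒ ρ_J = cos(π/93) ≈ 0.999429.
√(1−ρ_J²) = |sin(π/93)| = 0.0337741
So ω* = 2/1.0337741 = 1.934659 (Young).
ρ_SOR = ω* − 1 = 1.934659 − 1 = 0.934659.

ω* = 1.934659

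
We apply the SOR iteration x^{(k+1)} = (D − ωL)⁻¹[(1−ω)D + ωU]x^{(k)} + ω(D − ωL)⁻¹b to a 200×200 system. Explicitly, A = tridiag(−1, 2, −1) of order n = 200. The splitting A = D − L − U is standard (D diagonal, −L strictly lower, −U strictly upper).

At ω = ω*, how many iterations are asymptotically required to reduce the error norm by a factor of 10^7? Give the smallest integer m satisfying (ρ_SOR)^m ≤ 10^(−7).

m = 516

B_J for the 200×200 system has eigenvalues cos(kπ/201); ρ_J = cos(π/201) = 0.9998779.
root = sin(π/201) = 0.0156292  (since 1−cos² = sin²).
[ω*] 2 ÷ (1 + 0.0156292) = 2 ÷ 1.0156292 = 1.9692226.
At ω = 1.9692226 every |λ(B_ω)| = ω−1, so ρ_SOR = 0.9692226.
Need (0.9692226)^m ≤ 10^(−7): m ≥ 7·ln10/|ln 0.9692226| = 16.1181/0.031261 = 515.598 ⇒ m = 516.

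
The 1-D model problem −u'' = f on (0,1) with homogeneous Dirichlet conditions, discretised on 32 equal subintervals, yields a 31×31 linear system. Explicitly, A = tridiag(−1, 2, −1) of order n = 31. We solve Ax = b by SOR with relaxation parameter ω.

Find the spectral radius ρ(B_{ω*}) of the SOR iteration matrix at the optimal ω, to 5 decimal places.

ρ_J = max_k |cos(kπ/32)| = cos(π/32) = 0.99518
root = sin(π/32) = 0.098017  (since 1−cos² = sin²).
So ω* = 2/1.098017 = 1.82147 (Young).
At ω = 1.82147 every |λ(B_ω)| = ω−1, so ρ_SOR = 0.82147.

ρ_SOR = 0.82147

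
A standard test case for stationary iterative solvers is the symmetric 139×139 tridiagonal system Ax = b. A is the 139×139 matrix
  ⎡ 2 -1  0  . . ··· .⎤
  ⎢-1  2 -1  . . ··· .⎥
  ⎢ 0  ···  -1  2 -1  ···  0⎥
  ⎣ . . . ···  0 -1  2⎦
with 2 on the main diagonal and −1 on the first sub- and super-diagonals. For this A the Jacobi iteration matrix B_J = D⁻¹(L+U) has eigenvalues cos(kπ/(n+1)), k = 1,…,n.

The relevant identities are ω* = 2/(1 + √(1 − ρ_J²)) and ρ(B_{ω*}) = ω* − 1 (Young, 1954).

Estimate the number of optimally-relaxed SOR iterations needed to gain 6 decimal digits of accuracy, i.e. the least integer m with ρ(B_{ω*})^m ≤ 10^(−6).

m = 308

½·tridiag(1,0,1) at n=139: λ_k = cos(kπ/140); max |λ| at k=1 ⇒ ρ_J = cos(π/140) ≈ 0.9997482.
1 − cos²(π/140) = sin²(π/140) ⇒ √(1−ρ_J²) = sin(π/140) = 0.0224381.
ω* = 2 / (1 + 0.0224381) = 2 / 1.0224381 ≈ 1.9561086.
At ω = 1.9561086 every |λ(B_ω)| = ω−1, so ρ_SOR = 0.9561086.
(0.9561086)^m ≤ 10^{−6}  ⇒  m·ln(0.9561086) ≤ −6·ln10  ⇒  m ≥ 307.806  ⇒  m = 308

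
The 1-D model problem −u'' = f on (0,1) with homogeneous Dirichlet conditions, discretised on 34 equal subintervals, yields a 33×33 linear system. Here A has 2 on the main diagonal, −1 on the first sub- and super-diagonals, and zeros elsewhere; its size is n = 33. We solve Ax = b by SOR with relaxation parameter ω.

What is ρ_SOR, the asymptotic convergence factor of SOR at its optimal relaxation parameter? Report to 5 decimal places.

ρ_SOR = 0.83105

spectrum of D⁻¹(L+U) = {cos(kπ/34) : 1≤k≤33}; ρ_J = cos(π/34) = 0.99573.
√(1 − cos²(π/34)) = sin(π/34) ≈ 0.092268.
ω* = 2/(1+0.092268) = 1.83105
ρ(B_{ω*}) = ω*−1 = 0.83105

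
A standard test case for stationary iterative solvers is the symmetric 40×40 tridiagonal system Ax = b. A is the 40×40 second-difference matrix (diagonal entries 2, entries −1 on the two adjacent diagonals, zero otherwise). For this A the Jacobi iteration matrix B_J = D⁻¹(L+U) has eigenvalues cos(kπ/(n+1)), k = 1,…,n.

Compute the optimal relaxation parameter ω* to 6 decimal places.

½·tridiag(1,0,1) at n=40: λ_k = cos(kπ/41); max |λ| at k=1 ⇒ ρ_J = cos(π/41) ≈ 0.997066.
√(1−ρ_J²) simplifies to sin(π/41) = 0.0765493.
ω* = 2/(1 + 0.0765493) = 2/1.0765493 = 1.857788.
ρ_SOR = ω* − 1 ≈ 0.857788.

ω* = 1.857788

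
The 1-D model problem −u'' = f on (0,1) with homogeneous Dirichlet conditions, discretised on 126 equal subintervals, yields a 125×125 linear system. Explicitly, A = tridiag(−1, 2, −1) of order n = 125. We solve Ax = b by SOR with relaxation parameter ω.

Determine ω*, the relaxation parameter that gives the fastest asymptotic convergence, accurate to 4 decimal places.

ω* = 1.9514

½·tridiag(1,0,1) at n=125: λ_k = cos(kπ/126); max |λ| at k=1 ⇒ ρ_J = cos(π/126) ≈ 0.9997.
√(1 − cos²(π/126)) = sin(π/126) ≈ 0.02493.
Then 2/(1+√(1−ρ_J²)) = 2/(1+0.02493); ω* = 2/1.02493 = 1.9514.
ρ_SOR = ω* − 1 ≈ 0.9514.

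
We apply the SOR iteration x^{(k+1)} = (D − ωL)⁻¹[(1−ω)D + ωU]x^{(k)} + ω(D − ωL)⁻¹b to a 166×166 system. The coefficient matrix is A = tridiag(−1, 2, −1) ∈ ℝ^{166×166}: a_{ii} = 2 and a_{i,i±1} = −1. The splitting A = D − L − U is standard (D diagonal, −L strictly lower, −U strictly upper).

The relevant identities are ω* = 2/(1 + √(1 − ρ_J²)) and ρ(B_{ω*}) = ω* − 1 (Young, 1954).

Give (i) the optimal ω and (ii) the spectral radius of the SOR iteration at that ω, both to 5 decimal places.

[ρ_J] n=166: ρ(B_J) = cos(π/(n+1)) = cos(π/167) = 0.99982.
√(1−ρ_J²) simplifies to sin(π/167) = 0.018811.
So ω* = 2/1.018811 = 1.96307 (Young).
ρ_SOR = ω* − 1 ≈ 0.96307.

ω* = 1.96307, ρ_SOR = 0.96307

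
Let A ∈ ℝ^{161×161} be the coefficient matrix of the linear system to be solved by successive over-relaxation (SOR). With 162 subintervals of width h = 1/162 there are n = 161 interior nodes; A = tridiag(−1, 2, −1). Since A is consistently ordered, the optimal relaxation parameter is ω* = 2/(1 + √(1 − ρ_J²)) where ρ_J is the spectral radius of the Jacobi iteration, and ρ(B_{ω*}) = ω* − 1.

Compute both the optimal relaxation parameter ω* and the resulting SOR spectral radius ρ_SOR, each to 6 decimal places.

B_J for the 161×161 system has eigenvalues cos(kπ/162); ρ_J = cos(π/162) = 0.999812.
√(1 − cos²(π/162)) = sin(π/162) ≈ 0.0193913.
ω* = 2 / (1 + 0.0193913) = 2 / 1.0193913 ≈ 1.961955.
At ω = 1.961955 every |λ(B_ω)| = ω−1, so ρ_SOR = 0.961955.

ω* = 1.961955, ρ_SOR = 0.961955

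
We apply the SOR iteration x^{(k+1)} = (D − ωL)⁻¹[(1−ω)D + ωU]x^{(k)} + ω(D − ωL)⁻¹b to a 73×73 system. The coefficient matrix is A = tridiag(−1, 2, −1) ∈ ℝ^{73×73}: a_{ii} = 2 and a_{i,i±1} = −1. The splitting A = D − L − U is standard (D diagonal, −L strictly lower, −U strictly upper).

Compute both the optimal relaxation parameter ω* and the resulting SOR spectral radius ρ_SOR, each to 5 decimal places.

ω* = 1.91857, ρ_SOR = 0.91857

ρ_J = max_k |cos(kπ/74)| = cos(π/74) = 0.99910
1 − cos²(π/74) = sin²(π/74) ⇒ √(1−ρ_J²) = sin(π/74) = 0.042441.
Young: ω* = 2/(1+√(1−ρ_J²)) = 2/(1+0.042441) = 2/1.042441 = 1.91857.
and ρ(B_{ω*}) = 1.91857 − 1 = 0.91857.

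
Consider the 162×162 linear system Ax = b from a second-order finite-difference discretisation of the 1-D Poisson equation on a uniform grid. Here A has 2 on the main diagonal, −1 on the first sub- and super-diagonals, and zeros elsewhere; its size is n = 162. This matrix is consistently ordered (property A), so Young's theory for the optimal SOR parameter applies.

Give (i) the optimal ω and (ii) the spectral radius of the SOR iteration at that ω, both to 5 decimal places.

n=162: λ(B_J) = 1 − λ(A)/2 = cos(kπ/163); k=1 gives ρ_J = 0.99981.
√(1−ρ_J²) simplifies to sin(π/163) = 0.019272.
Then 2/(1+√(1−ρ_J²)) = 2/(1+0.019272); ω* = 2/1.019272 = 1.96218.
ρ_SOR = ω* − 1 = 1.96218 − 1 = 0.96218.

ω* = 1.96218, ρ_SOR = 0.96218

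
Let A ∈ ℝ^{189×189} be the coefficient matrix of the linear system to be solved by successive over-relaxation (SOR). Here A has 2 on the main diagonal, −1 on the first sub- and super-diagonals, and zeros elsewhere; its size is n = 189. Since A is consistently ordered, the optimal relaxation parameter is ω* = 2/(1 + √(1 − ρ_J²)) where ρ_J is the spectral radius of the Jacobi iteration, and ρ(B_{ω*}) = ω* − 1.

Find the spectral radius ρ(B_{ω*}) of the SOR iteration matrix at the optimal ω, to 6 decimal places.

B_J for the 189×189 system has eigenvalues cos(kπ/190); ρ_J = cos(π/190) = 0.999863.
root = sin(π/190) = 0.0165339  (since 1−cos² = sin²).
ω* = 2 / (1 + 0.0165339) = 2 / 1.0165339 ≈ 1.967470.
[ρ_SOR] ω* − 1 = 0.967470.

ρ_SOR = 0.967470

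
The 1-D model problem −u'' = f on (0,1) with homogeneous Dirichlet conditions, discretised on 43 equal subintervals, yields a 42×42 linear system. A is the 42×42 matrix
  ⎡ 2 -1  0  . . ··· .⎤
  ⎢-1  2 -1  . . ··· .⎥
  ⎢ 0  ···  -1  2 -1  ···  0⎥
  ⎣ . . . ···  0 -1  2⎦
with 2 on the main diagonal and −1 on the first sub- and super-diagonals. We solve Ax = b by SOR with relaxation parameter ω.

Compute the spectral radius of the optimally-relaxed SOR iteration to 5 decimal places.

n=42: λ(B_J) = 1 − λ(A)/2 = cos(kπ/43); k=1 gives ρ_J = 0.99733.
√(1−ρ_J²) = |sin(π/43)| = 0.072995
[ω*] 2 ÷ (1 + 0.072995) = 2 ÷ 1.072995 = 1.86394.
[ρ_SOR] ω* − 1 = 0.86394.

ρ_SOR = 0.86394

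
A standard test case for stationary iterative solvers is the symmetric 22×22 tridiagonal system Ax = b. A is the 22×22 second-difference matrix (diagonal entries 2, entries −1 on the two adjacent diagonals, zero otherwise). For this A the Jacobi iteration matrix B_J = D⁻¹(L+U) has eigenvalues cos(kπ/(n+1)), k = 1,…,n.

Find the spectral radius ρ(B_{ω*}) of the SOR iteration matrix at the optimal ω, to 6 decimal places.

spectrum of D⁻¹(L+U) = {cos(kπ/23) : 1≤k≤22}; ρ_J = cos(π/23) = 0.990686.
√(1−ρ_J²) simplifies to sin(π/23) = 0.1361666.
[ω*] 2 ÷ (1 + 0.1361666) = 2 ÷ 1.1361666 = 1.760305.
and ρ(B_{ω*}) = 1.760305 − 1 = 0.760305.

ρ_SOR = 0.760305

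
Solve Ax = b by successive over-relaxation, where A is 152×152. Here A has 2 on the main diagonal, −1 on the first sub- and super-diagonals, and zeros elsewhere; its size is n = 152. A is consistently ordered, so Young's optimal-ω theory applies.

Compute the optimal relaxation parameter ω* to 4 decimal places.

½·tridiag(1,0,1) at n=152: λ_k = cos(kπ/153); max |λ| at k=1 ⇒ ρ_J = cos(π/153) ≈ 0.9998.
1 − cos²(π/153) = sin²(π/153) ⇒ √(1−ρ_J²) = sin(π/153) = 0.02053.
Young: ω* = 2/(1+√(1−ρ_J²)) = 2/(1+0.02053) = 2/1.02053 = 1.9598.
ρ(B_{ω*}) = ω*−1 = 0.9598

ω* = 1.9598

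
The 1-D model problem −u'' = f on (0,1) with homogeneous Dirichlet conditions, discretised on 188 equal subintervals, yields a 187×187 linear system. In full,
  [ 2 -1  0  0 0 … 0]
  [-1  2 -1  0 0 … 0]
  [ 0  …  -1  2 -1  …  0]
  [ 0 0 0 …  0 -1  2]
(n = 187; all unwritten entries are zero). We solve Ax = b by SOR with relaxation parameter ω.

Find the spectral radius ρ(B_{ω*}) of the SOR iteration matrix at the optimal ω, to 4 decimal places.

spectrum of D⁻¹(L+U) = {cos(kπ/188) : 1≤k≤187}; ρ_J = cos(π/188) = 0.9999.
root = sin(π/188) = 0.01671  (since 1−cos² = sin²).
ω* = 2/(1+0.01671) = 1.9671
At ω = 1.9671 every |λ(B_ω)| = ω−1, so ρ_SOR = 0.9671.

ρ_SOR = 0.9671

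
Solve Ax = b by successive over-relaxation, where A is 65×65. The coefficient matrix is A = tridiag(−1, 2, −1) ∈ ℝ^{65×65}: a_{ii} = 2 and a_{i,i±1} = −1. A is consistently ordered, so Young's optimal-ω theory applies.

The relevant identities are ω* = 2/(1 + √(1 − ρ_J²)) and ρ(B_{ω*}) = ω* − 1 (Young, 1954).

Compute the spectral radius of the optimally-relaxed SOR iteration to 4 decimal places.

½·tridiag(1,0,1) at n=65: λ_k = cos(kπ/66); max |λ| at k=1 ⇒ ρ_J = cos(π/66) ≈ 0.9989.
√(1−ρ_J²) = |sin(π/66)| = 0.04758
[ω*] 2 ÷ (1 + 0.04758) = 2 ÷ 1.04758 = 1.9092.
[ρ_SOR] ω* − 1 = 0.9092.

ρ_SOR = 0.9092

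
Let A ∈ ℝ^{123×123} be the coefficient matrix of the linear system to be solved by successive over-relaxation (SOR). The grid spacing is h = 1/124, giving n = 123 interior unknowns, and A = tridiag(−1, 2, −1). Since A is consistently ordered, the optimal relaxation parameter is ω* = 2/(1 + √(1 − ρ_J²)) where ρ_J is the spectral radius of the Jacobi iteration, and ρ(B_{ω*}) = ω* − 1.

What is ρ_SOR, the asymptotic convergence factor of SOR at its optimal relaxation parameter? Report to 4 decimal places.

ρ_J = max_k |cos(kπ/124)| = cos(π/124) = 0.9997
root = sin(π/124) = 0.02533  (since 1−cos² = sin²).
ω* = 2/(1 + 0.02533) = 2/1.02533 = 1.9506.
ρ_SOR = ω* − 1 = 1.9506 − 1 = 0.9506.

ρ_SOR = 0.9506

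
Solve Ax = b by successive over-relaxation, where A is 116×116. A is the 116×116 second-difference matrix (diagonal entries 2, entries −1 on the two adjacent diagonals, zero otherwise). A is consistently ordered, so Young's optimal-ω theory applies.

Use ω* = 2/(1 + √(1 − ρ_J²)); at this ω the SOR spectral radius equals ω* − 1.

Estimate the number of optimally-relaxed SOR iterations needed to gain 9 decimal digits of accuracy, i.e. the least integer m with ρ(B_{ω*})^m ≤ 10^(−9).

m = 386

½·tridiag(1,0,1) at n=116: λ_k = cos(kπ/117); max |λ| at k=1 ⇒ ρ_J = cos(π/117) ≈ 0.9996395.
√(1−ρ_J²) simplifies to sin(π/117) = 0.0268480.
ω* = 2/(1+0.0268480) = 1.9477079
ρ_SOR = ω* − 1 = 1.9477079 − 1 = 0.9477079.
ρ_SOR^m ≤ 10^(−9) ⇔ m ≥ 9·ln10/(−ln 0.9477079) = 20.7233/0.0537089 = 385.845; m = ⌈385.845⌉ = 386.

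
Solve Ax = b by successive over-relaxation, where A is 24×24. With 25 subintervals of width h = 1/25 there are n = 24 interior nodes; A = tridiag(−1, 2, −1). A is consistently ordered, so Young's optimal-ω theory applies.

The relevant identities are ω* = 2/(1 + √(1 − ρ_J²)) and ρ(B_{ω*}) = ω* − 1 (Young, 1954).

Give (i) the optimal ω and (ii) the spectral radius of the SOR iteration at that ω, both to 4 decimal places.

With n=24, ρ(Jacobi) = cos(π/25) = 0.9921.
1 − cos²(π/25) = sin²(π/25) ⇒ √(1−ρ_J²) = sin(π/25) = 0.12533.
ω* = 2 / (1 + 0.12533) = 2 / 1.12533 ≈ 1.7773.
ρ(B_{ω*}) = ω*−1 = 0.7773

ω* = 1.7773, ρ_SOR = 0.7773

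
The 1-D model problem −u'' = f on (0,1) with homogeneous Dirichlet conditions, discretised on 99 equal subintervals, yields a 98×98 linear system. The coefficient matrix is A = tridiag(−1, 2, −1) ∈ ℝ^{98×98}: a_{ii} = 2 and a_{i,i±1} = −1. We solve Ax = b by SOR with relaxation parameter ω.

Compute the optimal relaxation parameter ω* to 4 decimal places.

ω* = 1.9385

B_J for the 98×98 system has eigenvalues cos(kπ/99); ρ_J = cos(π/99) = 0.9995.
√(1−ρ_J²) simplifies to sin(π/99) = 0.03173.
Young: ω* = 2/(1+√(1−ρ_J²)) = 2/(1+0.03173) = 2/1.03173 = 1.9385.
and ρ(B_{ω*}) = 1.9385 − 1 = 0.9385.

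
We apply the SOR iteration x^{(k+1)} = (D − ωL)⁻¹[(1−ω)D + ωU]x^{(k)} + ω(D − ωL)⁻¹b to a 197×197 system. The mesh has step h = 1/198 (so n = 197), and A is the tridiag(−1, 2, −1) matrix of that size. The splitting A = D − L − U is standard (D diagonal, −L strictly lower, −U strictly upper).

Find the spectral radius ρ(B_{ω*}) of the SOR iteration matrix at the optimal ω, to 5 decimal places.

ρ_SOR = 0.96876

½·tridiag(1,0,1) at n=197: λ_k = cos(kπ/198); max |λ| at k=1 ⇒ ρ_J = cos(π/198) ≈ 0.99987.
√(1−ρ_J²) simplifies to sin(π/198) = 0.015866.
ω* = 2/(1+0.015866) = 1.96876
ρ(B_{ω*}) = ω*−1 = 0.96876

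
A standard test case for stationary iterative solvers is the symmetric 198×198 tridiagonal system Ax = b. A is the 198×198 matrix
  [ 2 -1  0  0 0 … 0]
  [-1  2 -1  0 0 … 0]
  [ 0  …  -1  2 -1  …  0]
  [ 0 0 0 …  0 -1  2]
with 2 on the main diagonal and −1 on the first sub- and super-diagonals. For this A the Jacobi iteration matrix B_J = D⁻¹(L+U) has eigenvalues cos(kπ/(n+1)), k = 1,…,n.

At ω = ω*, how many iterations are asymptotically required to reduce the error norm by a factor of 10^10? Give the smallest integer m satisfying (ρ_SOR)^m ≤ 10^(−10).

m = 730

½·tridiag(1,0,1) at n=198: λ_k = cos(kπ/199); max |λ| at k=1 ⇒ ρ_J = cos(π/199) ≈ 0.9998754.
√(1−ρ_J²) = |sin(π/199)| = 0.0157862
ω* = 2/(1+0.0157862) = 1.9689183
Hence ρ(B_{ω*}) = 1.9689183 − 1 = 0.9689183.
(0.9689183)^m ≤ 10^{−10}  ⇒  m·ln(0.9689183) ≤ −10·ln10  ⇒  m ≥ 729.245  ⇒  m = 730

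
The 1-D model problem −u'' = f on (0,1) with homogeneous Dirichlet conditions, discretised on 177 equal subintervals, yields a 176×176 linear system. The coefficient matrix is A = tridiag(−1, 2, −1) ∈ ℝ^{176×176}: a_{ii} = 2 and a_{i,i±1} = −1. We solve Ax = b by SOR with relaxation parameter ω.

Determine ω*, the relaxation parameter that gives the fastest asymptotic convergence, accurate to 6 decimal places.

ω* = 1.965123

spectrum of D⁻¹(L+U) = {cos(kπ/177) : 1≤k≤176}; ρ_J = cos(π/177) = 0.999842.
1 − cos²(π/177) = sin²(π/177) ⇒ √(1−ρ_J²) = sin(π/177) = 0.0177482.
ω* = 2/(1+0.0177482) = 1.965123
[ρ_SOR] ω* − 1 = 0.965123.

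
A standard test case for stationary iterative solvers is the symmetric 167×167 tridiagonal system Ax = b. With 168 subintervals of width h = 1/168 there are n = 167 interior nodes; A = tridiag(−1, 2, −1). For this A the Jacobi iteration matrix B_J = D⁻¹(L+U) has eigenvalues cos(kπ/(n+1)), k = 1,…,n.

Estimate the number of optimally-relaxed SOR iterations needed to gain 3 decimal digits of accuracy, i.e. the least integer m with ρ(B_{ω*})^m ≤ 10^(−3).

m = 185

spectrum of D⁻¹(L+U) = {cos(kπ/168) : 1≤k≤167}; ρ_J = cos(π/168) = 0.9998252.
√(1 − cos²(π/168)) = sin(π/168) ≈ 0.0186989.
ω* = 2/(1 + 0.0186989) = 2/1.0186989 = 1.9632887.
ρ_SOR = ω* − 1 = 1.9632887 − 1 = 0.9632887.
Need (0.9632887)^m ≤ 10^(−3): m ≥ 3·ln10/|ln 0.9632887| = 6.90776/0.0374021 = 184.689 ⇒ m = 185.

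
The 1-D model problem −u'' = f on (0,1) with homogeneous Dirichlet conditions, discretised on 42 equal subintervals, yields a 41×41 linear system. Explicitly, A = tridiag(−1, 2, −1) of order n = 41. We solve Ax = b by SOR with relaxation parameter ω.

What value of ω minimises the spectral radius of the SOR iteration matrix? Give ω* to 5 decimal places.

ω* = 1.86093

ρ_J = max_k |cos(kπ/42)| = cos(π/42) = 0.99720
√(1−ρ_J²) = |sin(π/42)| = 0.074730
So ω* = 2/1.074730 = 1.86093 (Young).
Hence ρ(B_{ω*}) = 1.86093 − 1 = 0.86093.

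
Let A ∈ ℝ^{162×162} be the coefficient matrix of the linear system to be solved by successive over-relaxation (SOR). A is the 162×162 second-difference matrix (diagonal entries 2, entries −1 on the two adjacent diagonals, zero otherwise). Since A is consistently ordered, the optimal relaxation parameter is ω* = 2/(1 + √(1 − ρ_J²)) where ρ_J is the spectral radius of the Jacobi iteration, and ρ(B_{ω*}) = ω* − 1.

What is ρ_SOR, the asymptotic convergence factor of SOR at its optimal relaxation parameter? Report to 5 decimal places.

[ρ_J] n=162: ρ(B_J) = cos(π/(n+1)) = cos(π/163) = 0.99981.
√(1−ρ_J²) = |sin(π/163)| = 0.019272
So ω* = 2/1.019272 = 1.96218 (Young).
and ρ(B_{ω*}) = 1.96218 − 1 = 0.96218.

ρ_SOR = 0.96218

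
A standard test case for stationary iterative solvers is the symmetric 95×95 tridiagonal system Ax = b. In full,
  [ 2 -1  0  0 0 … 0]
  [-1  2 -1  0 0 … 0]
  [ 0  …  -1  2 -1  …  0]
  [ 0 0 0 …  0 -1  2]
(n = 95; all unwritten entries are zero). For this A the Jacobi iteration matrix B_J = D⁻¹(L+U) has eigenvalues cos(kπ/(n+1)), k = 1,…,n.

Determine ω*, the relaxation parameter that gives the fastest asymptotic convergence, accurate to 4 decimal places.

ω* = 1.9366

B_J for the 95×95 system has eigenvalues cos(kπ/96); ρ_J = cos(π/96) = 0.9995.
√(1−ρ_J²) simplifies to sin(π/96) = 0.03272.
Then 2/(1+√(1−ρ_J²)) = 2/(1+0.03272); ω* = 2/1.03272 = 1.9366.
ρ_SOR = ω* − 1 = 1.9366 − 1 = 0.9366.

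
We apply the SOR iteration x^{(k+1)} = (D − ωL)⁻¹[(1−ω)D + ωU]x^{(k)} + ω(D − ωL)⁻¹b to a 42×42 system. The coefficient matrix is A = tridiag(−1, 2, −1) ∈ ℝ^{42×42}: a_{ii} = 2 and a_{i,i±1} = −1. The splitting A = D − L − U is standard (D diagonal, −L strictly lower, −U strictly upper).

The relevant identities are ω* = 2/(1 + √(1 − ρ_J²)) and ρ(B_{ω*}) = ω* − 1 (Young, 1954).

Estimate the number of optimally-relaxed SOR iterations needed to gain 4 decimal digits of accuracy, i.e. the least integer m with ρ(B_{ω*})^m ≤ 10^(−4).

n=42: λ(B_J) = 1 − λ(A)/2 = cos(kπ/43); k=1 gives ρ_J = 0.9973323.
root = sin(π/43) = 0.0729953  (since 1−cos² = sin²).
[ω*] 2 ÷ (1 + 0.0729953) = 2 ÷ 1.0729953 = 1.8639411.
At ω = 1.8639411 every |λ(B_ω)| = ω−1, so ρ_SOR = 0.8639411.
4·ln10 = 9.21034; −ln(0.8639411) = 0.146251; m = ⌈9.21034/0.146251⌉ = ⌈62.976⌉ = 63.

m = 63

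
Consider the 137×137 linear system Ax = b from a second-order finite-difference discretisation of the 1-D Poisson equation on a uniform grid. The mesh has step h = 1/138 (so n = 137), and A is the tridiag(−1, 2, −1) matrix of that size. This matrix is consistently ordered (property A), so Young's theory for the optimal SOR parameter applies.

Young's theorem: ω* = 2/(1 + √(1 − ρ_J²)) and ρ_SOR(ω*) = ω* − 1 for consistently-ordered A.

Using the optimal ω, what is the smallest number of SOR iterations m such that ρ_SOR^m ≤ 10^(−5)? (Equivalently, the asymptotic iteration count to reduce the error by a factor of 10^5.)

n=137: λ(B_J) = 1 − λ(A)/2 = cos(kπ/138); k=1 gives ρ_J = 0.9997409.
1 − cos²(π/138) = sin²(π/138) ⇒ √(1−ρ_J²) = sin(π/138) = 0.0227632.
Then 2/(1+√(1−ρ_J²)) = 2/(1+0.0227632); ω* = 2/1.0227632 = 1.9554869.
and ρ(B_{ω*}) = 1.9554869 − 1 = 0.9554869.
ρ_SOR^m ≤ 10^(−5) ⇔ m ≥ 5·ln10/(−ln 0.9554869) = 11.5129/0.0455342 = 252.841; m = ⌈252.841⌉ = 253.

m = 253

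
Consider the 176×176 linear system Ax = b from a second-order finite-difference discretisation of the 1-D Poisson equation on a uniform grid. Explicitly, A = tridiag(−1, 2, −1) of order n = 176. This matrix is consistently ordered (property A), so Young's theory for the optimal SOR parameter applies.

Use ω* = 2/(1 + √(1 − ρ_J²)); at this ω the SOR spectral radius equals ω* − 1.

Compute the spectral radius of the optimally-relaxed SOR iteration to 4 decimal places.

ρ_SOR = 0.9651

ρ_J = max_k |cos(kπ/177)| = cos(π/177) = 0.9998
1 − cos²(π/177) = sin²(π/177) ⇒ √(1−ρ_J²) = sin(π/177) = 0.01775.
ω* = 2/(1+0.01775) = 1.9651
Hence ρ(B_{ω*}) = 1.9651 − 1 = 0.9651.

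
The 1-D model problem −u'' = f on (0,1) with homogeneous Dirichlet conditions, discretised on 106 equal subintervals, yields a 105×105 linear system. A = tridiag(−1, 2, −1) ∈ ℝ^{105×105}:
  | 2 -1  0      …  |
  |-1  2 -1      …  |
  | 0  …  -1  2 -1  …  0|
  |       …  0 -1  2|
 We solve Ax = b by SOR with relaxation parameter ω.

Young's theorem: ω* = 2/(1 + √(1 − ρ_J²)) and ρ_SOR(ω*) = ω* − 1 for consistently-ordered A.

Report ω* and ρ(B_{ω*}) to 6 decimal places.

ω* = 1.942439, ρ_SOR = 0.942439

[ρ_J] n=105: ρ(B_J) = cos(π/(n+1)) = cos(π/106) = 0.999561.
√(1−ρ_J²) simplifies to sin(π/106) = 0.0296333.
Young: ω* = 2/(1+√(1−ρ_J²)) = 2/(1+0.0296333) = 2/1.0296333 = 1.942439.
ρ_SOR = ω* − 1 ≈ 0.942439.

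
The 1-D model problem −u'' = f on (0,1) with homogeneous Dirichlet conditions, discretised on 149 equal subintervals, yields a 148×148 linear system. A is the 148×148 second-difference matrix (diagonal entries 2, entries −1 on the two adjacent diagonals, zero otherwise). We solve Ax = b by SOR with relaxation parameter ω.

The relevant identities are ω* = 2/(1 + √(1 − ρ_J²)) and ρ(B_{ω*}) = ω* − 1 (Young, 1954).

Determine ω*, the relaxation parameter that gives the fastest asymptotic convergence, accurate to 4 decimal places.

½·tridiag(1,0,1) at n=148: λ_k = cos(kπ/149); max |λ| at k=1 ⇒ ρ_J = cos(π/149) ≈ 0.9998.
√(1−ρ_J²) simplifies to sin(π/149) = 0.02108.
Young: ω* = 2/(1+√(1−ρ_J²)) = 2/(1+0.02108) = 2/1.02108 = 1.9587.
[ρ_SOR] ω* − 1 = 0.9587.

ω* = 1.9587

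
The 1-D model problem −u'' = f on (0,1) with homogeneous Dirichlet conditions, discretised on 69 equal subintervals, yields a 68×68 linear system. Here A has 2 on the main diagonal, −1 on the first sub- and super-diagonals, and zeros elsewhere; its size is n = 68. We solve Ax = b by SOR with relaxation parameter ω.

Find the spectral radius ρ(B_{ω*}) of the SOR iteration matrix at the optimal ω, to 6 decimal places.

ρ_SOR = 0.912934

With n=68, ρ(Jacobi) = cos(π/69) = 0.998964.
1 − cos²(π/69) = sin²(π/69) ⇒ √(1−ρ_J²) = sin(π/69) = 0.0455146.
[ω*] 2 ÷ (1 + 0.0455146) = 2 ÷ 1.0455146 = 1.912934.
[ρ_SOR] ω* − 1 = 0.912934.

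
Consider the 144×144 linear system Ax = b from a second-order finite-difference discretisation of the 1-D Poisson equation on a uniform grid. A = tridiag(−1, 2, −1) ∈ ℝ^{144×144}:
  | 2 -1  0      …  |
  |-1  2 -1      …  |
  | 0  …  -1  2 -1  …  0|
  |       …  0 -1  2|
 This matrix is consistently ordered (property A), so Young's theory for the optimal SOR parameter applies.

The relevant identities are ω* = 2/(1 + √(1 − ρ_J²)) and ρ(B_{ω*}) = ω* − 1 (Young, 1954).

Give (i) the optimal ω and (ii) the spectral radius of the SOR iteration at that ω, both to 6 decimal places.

ρ_J = max_k |cos(kπ/145)| = cos(π/145) = 0.999765
√(1 − cos²(π/145)) = sin(π/145) ≈ 0.0216645.
[ω*] 2 ÷ (1 + 0.0216645) = 2 ÷ 1.0216645 = 1.957590.
and ρ(B_{ω*}) = 1.957590 − 1 = 0.957590.

ω* = 1.957590, ρ_SOR = 0.957590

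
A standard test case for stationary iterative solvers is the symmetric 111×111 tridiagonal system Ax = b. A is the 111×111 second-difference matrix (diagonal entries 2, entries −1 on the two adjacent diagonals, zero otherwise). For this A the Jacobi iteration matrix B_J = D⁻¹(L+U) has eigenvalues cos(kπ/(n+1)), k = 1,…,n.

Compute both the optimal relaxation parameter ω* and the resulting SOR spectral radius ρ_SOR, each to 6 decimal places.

B_J for the 111×111 system has eigenvalues cos(kπ/112); ρ_J = cos(π/112) = 0.999607.
√(1 − cos²(π/112)) = sin(π/112) ≈ 0.0280463.
[ω*] 2 ÷ (1 + 0.0280463) = 2 ÷ 1.0280463 = 1.945438.
[ρ_SOR] ω* − 1 = 0.945438.

ω* = 1.945438, ρ_SOR = 0.945438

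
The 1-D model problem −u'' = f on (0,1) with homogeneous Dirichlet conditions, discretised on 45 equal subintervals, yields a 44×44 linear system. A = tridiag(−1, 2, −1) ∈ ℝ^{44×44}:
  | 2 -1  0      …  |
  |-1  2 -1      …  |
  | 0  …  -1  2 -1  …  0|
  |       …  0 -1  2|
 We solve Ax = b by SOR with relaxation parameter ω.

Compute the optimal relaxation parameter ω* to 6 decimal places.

ω* = 1.869584

n=44: λ(B_J) = 1 − λ(A)/2 = cos(kπ/45); k=1 gives ρ_J = 0.997564.
√(1 − cos²(π/45)) = sin(π/45) ≈ 0.0697565.
ω* = 2/(1 + 0.0697565) = 2/1.0697565 = 1.869584.
[ρ_SOR] ω* − 1 = 0.869584.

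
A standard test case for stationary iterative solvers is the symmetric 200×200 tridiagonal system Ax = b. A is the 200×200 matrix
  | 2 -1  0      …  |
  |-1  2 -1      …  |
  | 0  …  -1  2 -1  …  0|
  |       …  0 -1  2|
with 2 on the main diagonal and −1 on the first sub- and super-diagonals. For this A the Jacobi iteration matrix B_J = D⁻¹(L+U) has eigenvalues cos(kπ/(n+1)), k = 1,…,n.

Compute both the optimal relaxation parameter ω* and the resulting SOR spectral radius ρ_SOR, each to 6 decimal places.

ω* = 1.969223, ρ_SOR = 0.969223

spectrum of D⁻¹(L+U) = {cos(kπ/201) : 1≤k≤200}; ρ_J = cos(π/201) = 0.999878.
√(1−ρ_J²) = |sin(π/201)| = 0.0156292
[ω*] 2 ÷ (1 + 0.0156292) = 2 ÷ 1.0156292 = 1.969223.
ρ_SOR = ω* − 1 = 1.969223 − 1 = 0.969223.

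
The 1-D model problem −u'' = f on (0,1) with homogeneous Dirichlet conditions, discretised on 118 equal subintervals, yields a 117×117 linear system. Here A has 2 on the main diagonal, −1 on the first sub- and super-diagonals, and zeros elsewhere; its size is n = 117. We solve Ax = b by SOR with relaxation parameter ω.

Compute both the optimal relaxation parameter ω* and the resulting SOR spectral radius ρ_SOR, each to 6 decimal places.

ω* = 1.948140, ρ_SOR = 0.948140

spectrum of D⁻¹(L+U) = {cos(kπ/118) : 1≤k≤117}; ρ_J = cos(π/118) = 0.999646.
√(1−ρ_J²) simplifies to sin(π/118) = 0.0266205.
ω* = 2/(1+0.0266205) = 1.948140
Hence ρ(B_{ω*}) = 1.948140 − 1 = 0.948140.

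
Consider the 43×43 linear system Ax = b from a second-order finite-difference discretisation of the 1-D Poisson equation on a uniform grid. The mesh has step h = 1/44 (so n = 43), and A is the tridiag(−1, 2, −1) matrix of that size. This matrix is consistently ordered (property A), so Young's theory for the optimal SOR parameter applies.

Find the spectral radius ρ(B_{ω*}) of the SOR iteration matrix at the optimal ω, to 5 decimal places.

ρ_SOR = 0.86682

ρ_J = max_k |cos(kπ/44)| = cos(π/44) = 0.99745
1 − cos²(π/44) = sin²(π/44) ⇒ √(1−ρ_J²) = sin(π/44) = 0.071339.
ω* = 2 / (1 + 0.071339) = 2 / 1.071339 ≈ 1.86682.
and ρ(B_{ω*}) = 1.86682 − 1 = 0.86682.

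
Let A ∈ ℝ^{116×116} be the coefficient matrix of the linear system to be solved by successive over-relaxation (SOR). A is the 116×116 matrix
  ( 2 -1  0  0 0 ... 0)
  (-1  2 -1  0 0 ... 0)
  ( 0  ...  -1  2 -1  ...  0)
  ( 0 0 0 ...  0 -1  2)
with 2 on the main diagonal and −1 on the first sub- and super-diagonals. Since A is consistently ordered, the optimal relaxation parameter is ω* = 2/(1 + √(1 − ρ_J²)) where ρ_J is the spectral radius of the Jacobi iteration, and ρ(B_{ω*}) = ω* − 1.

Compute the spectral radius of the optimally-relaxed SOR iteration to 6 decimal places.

ρ_SOR = 0.947708

n=116: λ(B_J) = 1 − λ(A)/2 = cos(kπ/117); k=1 gives ρ_J = 0.999640.
√(1−ρ_J²) simplifies to sin(π/117) = 0.0268480.
Young: ω* = 2/(1+√(1−ρ_J²)) = 2/(1+0.0268480) = 2/1.0268480 = 1.947708.
ρ_SOR = ω* − 1 ≈ 0.947708.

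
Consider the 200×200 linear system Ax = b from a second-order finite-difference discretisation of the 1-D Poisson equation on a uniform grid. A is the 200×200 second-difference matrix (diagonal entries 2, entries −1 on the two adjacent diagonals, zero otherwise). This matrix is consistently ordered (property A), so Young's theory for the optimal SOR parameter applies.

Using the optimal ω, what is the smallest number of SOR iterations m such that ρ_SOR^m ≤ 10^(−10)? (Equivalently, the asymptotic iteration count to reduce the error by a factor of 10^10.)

spectrum of D⁻¹(L+U) = {cos(kπ/201) : 1≤k≤200}; ρ_J = cos(π/201) = 0.9998779.
√(1−ρ_J²) simplifies to sin(π/201) = 0.0156292.
ω* = 2/(1+0.0156292) = 1.9692226
and ρ(B_{ω*}) = 1.9692226 − 1 = 0.9692226.
10·ln10 = 23.0259; −ln(0.9692226) = 0.031261; m = ⌈23.0259/0.031261⌉ = ⌈736.570⌉ = 737.

m = 737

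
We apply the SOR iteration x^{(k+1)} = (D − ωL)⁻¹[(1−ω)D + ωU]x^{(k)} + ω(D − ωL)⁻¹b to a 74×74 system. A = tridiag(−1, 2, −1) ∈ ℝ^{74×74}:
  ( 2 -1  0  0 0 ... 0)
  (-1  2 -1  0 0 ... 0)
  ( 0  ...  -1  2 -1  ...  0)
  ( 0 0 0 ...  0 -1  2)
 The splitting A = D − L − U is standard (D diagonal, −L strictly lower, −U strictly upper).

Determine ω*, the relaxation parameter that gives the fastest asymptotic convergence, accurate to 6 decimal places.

spectrum of D⁻¹(L+U) = {cos(kπ/75) : 1≤k≤74}; ρ_J = cos(π/75) = 0.999123.
root = sin(π/75) = 0.0418757  (since 1−cos² = sin²).
[ω*] 2 ÷ (1 + 0.0418757) = 2 ÷ 1.0418757 = 1.919615.
Hence ρ(B_{ω*}) = 1.919615 − 1 = 0.919615.

ω* = 1.919615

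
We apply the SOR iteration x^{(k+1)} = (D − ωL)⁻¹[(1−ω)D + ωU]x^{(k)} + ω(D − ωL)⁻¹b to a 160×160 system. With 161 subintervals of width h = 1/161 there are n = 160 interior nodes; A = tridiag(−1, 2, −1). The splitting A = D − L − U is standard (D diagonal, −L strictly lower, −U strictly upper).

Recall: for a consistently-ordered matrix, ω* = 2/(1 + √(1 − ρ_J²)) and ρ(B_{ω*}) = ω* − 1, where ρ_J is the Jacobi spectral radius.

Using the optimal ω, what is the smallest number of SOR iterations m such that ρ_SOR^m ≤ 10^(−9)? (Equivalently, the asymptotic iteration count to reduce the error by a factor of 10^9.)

n=160: λ(B_J) = 1 − λ(A)/2 = cos(kπ/161); k=1 gives ρ_J = 0.9998096.
1 − cos²(π/161) = sin²(π/161) ⇒ √(1−ρ_J²) = sin(π/161) = 0.0195118.
ω* = 2/(1 + 0.0195118) = 2/1.0195118 = 1.9617232.
ρ_SOR = ω* − 1 = 1.9617232 − 1 = 0.9617232.
For 9 digits: m = 9·ln10 / (−ln 0.9617232) = 20.7233/0.0390286 = 530.977; round up → m = 531.

m = 531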